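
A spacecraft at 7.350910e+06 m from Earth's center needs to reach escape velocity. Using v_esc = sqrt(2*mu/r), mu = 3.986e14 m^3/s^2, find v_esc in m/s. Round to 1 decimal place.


Step 1: 2*mu/r = 2 * 3.986e14 / 7.350910e+06 = 108449157.9954
Step 2: v_esc = sqrt(108449157.9954) = 10413.9 m/s

10413.9


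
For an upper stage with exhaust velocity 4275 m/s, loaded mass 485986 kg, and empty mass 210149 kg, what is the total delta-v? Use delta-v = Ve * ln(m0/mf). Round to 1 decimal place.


Step 1: Mass ratio m0/mf = 485986 / 210149 = 2.312578
Step 2: ln(2.312578) = 0.838363
Step 3: delta-v = 4275 * 0.838363 = 3584.0 m/s

3584.0


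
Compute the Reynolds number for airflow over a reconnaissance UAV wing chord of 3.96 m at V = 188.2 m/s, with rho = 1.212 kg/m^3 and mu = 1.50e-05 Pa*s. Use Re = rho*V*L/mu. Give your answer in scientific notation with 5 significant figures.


Step 1: Numerator = rho * V * L = 1.212 * 188.2 * 3.96 = 903.269664
Step 2: Re = 903.269664 / 1.50e-05
Step 3: Re = 6.0218e+07

6.0218e+07


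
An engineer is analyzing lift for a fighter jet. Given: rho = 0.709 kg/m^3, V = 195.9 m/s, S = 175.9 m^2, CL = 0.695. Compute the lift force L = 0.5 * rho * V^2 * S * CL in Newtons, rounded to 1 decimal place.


Step 1: Calculate dynamic pressure q = 0.5 * 0.709 * 195.9^2 = 0.5 * 0.709 * 38376.81 = 13604.5791 Pa
Step 2: Multiply by wing area and lift coefficient: L = 13604.5791 * 175.9 * 0.695
Step 3: L = 2393045.4716 * 0.695 = 1663166.6 N

1663166.6


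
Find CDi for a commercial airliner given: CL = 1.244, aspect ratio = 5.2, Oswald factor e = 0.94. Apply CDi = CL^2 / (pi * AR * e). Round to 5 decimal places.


Step 1: CL^2 = 1.244^2 = 1.547536
Step 2: pi * AR * e = 3.14159 * 5.2 * 0.94 = 15.356105
Step 3: CDi = 1.547536 / 15.356105 = 0.10078

0.10078


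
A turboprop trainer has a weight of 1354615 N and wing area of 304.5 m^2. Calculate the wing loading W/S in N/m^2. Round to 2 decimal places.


Step 1: Wing loading = W / S = 1354615 / 304.5
Step 2: Wing loading = 4448.65 N/m^2

4448.65


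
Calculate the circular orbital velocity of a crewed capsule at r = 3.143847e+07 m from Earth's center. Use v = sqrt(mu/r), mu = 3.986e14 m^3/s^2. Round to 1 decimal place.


Step 1: mu / r = 3.986e14 / 3.143847e+07 = 12678734.0478
Step 2: v = sqrt(12678734.0478) = 3560.7 m/s

3560.7


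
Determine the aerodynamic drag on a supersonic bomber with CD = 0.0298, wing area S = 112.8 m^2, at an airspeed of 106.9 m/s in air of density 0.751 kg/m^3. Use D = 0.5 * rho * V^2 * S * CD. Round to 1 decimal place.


Step 1: Dynamic pressure q = 0.5 * 0.751 * 106.9^2 = 4291.0676 Pa
Step 2: Drag D = q * S * CD = 4291.0676 * 112.8 * 0.0298
Step 3: D = 14424.2 N

14424.2


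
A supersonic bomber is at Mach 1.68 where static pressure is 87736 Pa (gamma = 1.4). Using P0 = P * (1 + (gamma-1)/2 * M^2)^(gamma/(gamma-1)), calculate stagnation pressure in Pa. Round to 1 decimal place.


Step 1: (gamma-1)/2 * M^2 = 0.2 * 2.8224 = 0.56448
Step 2: 1 + 0.56448 = 1.56448
Step 3: Exponent gamma/(gamma-1) = 3.5
Step 4: P0 = 87736 * 1.56448^3.5 = 420216.3 Pa

420216.3


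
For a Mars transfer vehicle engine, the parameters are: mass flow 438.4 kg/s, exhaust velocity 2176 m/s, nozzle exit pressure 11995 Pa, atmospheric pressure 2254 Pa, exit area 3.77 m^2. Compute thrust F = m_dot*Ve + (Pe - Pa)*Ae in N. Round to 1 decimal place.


Step 1: Momentum thrust = m_dot * Ve = 438.4 * 2176 = 953958.4 N
Step 2: Pressure thrust = (Pe - Pa) * Ae = (11995 - 2254) * 3.77 = 36723.57 N
Step 3: Total thrust F = 953958.4 + 36723.57 = 990682.0 N

990682.0


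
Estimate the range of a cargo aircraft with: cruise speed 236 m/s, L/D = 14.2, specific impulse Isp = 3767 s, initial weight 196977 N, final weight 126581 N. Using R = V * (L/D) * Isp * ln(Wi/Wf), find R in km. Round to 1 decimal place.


Step 1: Coefficient = V * (L/D) * Isp = 236 * 14.2 * 3767 = 12623970.4 m
Step 2: Wi/Wf = 196977 / 126581 = 1.556134
Step 3: ln(1.556134) = 0.442205
Step 4: R = 12623970.4 * 0.442205 = 5582377.2 m = 5582.4 km

5582.4


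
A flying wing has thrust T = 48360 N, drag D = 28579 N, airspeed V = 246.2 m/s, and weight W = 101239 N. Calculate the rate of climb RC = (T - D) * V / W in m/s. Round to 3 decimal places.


Step 1: Excess thrust = T - D = 48360 - 28579 = 19781 N
Step 2: Excess power = 19781 * 246.2 = 4870082.2 W
Step 3: RC = 4870082.2 / 101239 = 48.105 m/s

48.105


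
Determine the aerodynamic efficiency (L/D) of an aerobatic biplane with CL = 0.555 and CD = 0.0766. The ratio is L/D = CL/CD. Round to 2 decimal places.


Step 1: L/D = CL / CD = 0.555 / 0.0766
Step 2: L/D = 7.25

7.25


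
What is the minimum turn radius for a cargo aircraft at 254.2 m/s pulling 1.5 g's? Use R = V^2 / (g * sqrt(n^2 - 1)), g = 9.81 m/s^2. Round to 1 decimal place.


Step 1: V^2 = 254.2^2 = 64617.64
Step 2: n^2 - 1 = 1.5^2 - 1 = 1.25
Step 3: sqrt(1.25) = 1.118034
Step 4: R = 64617.64 / (9.81 * 1.118034) = 5891.5 m

5891.5


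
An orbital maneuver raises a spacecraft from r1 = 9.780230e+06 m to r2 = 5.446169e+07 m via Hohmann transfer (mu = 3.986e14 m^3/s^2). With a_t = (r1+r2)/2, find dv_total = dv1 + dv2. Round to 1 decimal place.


Step 1: Transfer semi-major axis a_t = (9.780230e+06 + 5.446169e+07) / 2 = 3.212096e+07 m
Step 2: v1 (circular at r1) = sqrt(mu/r1) = 6384.02 m/s
Step 3: v_t1 = sqrt(mu*(2/r1 - 1/a_t)) = 8312.76 m/s
Step 4: dv1 = |8312.76 - 6384.02| = 1928.75 m/s
Step 5: v2 (circular at r2) = 2705.35 m/s, v_t2 = 1492.81 m/s
Step 6: dv2 = |2705.35 - 1492.81| = 1212.54 m/s
Step 7: Total delta-v = 1928.75 + 1212.54 = 3141.3 m/s

3141.3


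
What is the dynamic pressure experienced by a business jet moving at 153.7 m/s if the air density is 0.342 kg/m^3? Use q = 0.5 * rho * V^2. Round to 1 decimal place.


Step 1: V^2 = 153.7^2 = 23623.69
Step 2: q = 0.5 * 0.342 * 23623.69
Step 3: q = 4039.7 Pa

4039.7


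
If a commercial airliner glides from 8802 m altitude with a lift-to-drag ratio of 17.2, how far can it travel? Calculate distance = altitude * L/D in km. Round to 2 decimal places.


Step 1: Glide distance = altitude * L/D = 8802 * 17.2 = 151394.4 m
Step 2: Convert to km: 151394.4 / 1000 = 151.39 km

151.39


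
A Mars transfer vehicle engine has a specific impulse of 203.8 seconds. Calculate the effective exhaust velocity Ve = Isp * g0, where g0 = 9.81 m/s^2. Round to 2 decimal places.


Step 1: Ve = Isp * g0 = 203.8 * 9.81
Step 2: Ve = 1999.28 m/s

1999.28


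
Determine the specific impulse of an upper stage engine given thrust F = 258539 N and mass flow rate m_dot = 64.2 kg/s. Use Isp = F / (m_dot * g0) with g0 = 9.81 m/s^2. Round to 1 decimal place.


Step 1: m_dot * g0 = 64.2 * 9.81 = 629.8
Step 2: Isp = 258539 / 629.8 = 410.5 s

410.5


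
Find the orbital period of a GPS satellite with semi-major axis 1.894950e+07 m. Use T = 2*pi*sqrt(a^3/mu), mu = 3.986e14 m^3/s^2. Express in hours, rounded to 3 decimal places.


Step 1: a^3 / mu = 6.804454e+21 / 3.986e14 = 1.707088e+07
Step 2: sqrt(1.707088e+07) = 4131.6924 s
Step 3: T = 2*pi * 4131.6924 = 25960.19 s
Step 4: T in hours = 25960.19 / 3600 = 7.211 hours

7.211


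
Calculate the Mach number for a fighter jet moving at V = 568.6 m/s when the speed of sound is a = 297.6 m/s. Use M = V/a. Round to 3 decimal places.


Step 1: M = V / a = 568.6 / 297.6
Step 2: M = 1.911

1.911


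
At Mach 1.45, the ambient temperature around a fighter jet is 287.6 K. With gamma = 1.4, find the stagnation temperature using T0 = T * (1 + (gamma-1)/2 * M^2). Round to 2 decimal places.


Step 1: (gamma-1)/2 = 0.2
Step 2: M^2 = 2.1025
Step 3: 1 + 0.2 * 2.1025 = 1.4205
Step 4: T0 = 287.6 * 1.4205 = 408.54 K

408.54


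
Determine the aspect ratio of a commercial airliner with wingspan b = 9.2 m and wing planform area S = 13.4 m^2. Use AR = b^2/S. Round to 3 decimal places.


Step 1: b^2 = 9.2^2 = 84.64
Step 2: AR = 84.64 / 13.4 = 6.316

6.316


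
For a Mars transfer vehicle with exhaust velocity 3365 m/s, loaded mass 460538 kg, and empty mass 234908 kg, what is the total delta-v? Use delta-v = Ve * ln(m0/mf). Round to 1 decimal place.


Step 1: Mass ratio m0/mf = 460538 / 234908 = 1.960504
Step 2: ln(1.960504) = 0.673201
Step 3: delta-v = 3365 * 0.673201 = 2265.3 m/s

2265.3


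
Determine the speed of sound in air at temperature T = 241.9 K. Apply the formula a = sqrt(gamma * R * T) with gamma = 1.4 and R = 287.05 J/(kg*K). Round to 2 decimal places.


Step 1: gamma * R * T = 1.4 * 287.05 * 241.9 = 97212.353
Step 2: a = sqrt(97212.353) = 311.79 m/s

311.79


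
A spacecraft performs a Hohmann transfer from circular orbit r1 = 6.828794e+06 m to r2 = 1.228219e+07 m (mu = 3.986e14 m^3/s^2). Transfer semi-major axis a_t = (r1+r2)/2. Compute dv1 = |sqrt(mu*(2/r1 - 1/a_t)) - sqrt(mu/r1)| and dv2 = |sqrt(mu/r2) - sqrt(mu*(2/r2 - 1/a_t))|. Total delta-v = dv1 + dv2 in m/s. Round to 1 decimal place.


Step 1: Transfer semi-major axis a_t = (6.828794e+06 + 1.228219e+07) / 2 = 9.555492e+06 m
Step 2: v1 (circular at r1) = sqrt(mu/r1) = 7640.06 m/s
Step 3: v_t1 = sqrt(mu*(2/r1 - 1/a_t)) = 8661.8 m/s
Step 4: dv1 = |8661.8 - 7640.06| = 1021.74 m/s
Step 5: v2 (circular at r2) = 5696.8 m/s, v_t2 = 4815.89 m/s
Step 6: dv2 = |5696.8 - 4815.89| = 880.91 m/s
Step 7: Total delta-v = 1021.74 + 880.91 = 1902.7 m/s

1902.7


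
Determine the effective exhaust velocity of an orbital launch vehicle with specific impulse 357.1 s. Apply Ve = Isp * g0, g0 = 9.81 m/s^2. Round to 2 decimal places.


Step 1: Ve = Isp * g0 = 357.1 * 9.81
Step 2: Ve = 3503.15 m/s

3503.15


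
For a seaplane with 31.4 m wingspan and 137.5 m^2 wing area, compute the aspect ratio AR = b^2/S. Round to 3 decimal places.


Step 1: b^2 = 31.4^2 = 985.96
Step 2: AR = 985.96 / 137.5 = 7.171

7.171


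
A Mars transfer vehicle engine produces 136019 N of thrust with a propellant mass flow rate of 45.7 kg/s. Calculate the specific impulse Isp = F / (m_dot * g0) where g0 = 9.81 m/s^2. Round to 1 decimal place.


Step 1: m_dot * g0 = 45.7 * 9.81 = 448.32
Step 2: Isp = 136019 / 448.32 = 303.4 s

303.4


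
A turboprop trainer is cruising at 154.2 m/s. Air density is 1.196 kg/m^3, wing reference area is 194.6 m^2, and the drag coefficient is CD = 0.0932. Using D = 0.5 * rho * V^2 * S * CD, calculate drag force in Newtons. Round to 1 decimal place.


Step 1: Dynamic pressure q = 0.5 * 1.196 * 154.2^2 = 14219.0287 Pa
Step 2: Drag D = q * S * CD = 14219.0287 * 194.6 * 0.0932
Step 3: D = 257886.5 N

257886.5


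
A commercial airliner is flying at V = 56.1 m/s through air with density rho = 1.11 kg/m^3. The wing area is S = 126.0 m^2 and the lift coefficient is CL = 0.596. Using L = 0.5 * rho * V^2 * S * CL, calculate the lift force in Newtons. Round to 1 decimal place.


Step 1: Calculate dynamic pressure q = 0.5 * 1.11 * 56.1^2 = 0.5 * 1.11 * 3147.21 = 1746.7016 Pa
Step 2: Multiply by wing area and lift coefficient: L = 1746.7016 * 126.0 * 0.596
Step 3: L = 220084.3953 * 0.596 = 131170.3 N

131170.3


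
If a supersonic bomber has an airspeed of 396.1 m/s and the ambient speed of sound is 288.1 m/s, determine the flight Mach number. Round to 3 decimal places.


Step 1: M = V / a = 396.1 / 288.1
Step 2: M = 1.375

1.375


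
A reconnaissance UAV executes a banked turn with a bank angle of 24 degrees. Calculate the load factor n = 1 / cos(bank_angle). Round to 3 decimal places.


Step 1: Convert 24 degrees to radians = 0.418879
Step 2: cos(24 deg) = 0.913545
Step 3: n = 1 / 0.913545 = 1.095

1.095


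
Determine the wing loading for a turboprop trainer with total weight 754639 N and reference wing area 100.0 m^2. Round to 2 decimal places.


Step 1: Wing loading = W / S = 754639 / 100.0
Step 2: Wing loading = 7546.39 N/m^2

7546.39


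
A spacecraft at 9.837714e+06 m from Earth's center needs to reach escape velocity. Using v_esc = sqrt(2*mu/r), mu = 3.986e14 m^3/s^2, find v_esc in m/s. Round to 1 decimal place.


Step 1: 2*mu/r = 2 * 3.986e14 / 9.837714e+06 = 81035085.9966
Step 2: v_esc = sqrt(81035085.9966) = 9001.9 m/s

9001.9


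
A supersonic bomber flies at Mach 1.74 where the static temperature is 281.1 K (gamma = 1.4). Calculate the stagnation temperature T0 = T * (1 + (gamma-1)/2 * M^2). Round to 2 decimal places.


Step 1: (gamma-1)/2 = 0.2
Step 2: M^2 = 3.0276
Step 3: 1 + 0.2 * 3.0276 = 1.60552
Step 4: T0 = 281.1 * 1.60552 = 451.31 K

451.31


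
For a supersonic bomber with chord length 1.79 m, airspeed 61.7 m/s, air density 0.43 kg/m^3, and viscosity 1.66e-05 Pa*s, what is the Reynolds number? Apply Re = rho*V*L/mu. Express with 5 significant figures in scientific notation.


Step 1: Numerator = rho * V * L = 0.43 * 61.7 * 1.79 = 47.49049
Step 2: Re = 47.49049 / 1.66e-05
Step 3: Re = 2.8609e+06

2.8609e+06


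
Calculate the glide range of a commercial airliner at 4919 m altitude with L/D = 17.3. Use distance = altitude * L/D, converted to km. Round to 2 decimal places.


Step 1: Glide distance = altitude * L/D = 4919 * 17.3 = 85098.7 m
Step 2: Convert to km: 85098.7 / 1000 = 85.10 km

85.10


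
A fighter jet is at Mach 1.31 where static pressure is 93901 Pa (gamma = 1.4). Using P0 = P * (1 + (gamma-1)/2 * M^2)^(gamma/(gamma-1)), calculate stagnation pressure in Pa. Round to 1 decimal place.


Step 1: (gamma-1)/2 * M^2 = 0.2 * 1.7161 = 0.34322
Step 2: 1 + 0.34322 = 1.34322
Step 3: Exponent gamma/(gamma-1) = 3.5
Step 4: P0 = 93901 * 1.34322^3.5 = 263745.6 Pa

263745.6


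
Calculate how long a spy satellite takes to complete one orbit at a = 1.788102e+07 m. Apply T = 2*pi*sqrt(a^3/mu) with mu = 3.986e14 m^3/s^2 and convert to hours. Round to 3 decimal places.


Step 1: a^3 / mu = 5.717114e+21 / 3.986e14 = 1.434299e+07
Step 2: sqrt(1.434299e+07) = 3787.2135 s
Step 3: T = 2*pi * 3787.2135 = 23795.76 s
Step 4: T in hours = 23795.76 / 3600 = 6.610 hours

6.610


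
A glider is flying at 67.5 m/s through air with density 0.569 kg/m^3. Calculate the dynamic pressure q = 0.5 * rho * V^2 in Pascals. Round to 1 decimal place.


Step 1: V^2 = 67.5^2 = 4556.25
Step 2: q = 0.5 * 0.569 * 4556.25
Step 3: q = 1296.3 Pa

1296.3


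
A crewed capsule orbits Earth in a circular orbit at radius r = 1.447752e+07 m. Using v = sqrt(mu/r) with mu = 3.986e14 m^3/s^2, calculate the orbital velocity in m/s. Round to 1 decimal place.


Step 1: mu / r = 3.986e14 / 1.447752e+07 = 27532339.793
Step 2: v = sqrt(27532339.793) = 5247.1 m/s

5247.1


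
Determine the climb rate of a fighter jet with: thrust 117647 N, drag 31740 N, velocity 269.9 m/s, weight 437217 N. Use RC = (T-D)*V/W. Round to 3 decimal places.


Step 1: Excess thrust = T - D = 117647 - 31740 = 85907 N
Step 2: Excess power = 85907 * 269.9 = 23186299.3 W
Step 3: RC = 23186299.3 / 437217 = 53.032 m/s

53.032


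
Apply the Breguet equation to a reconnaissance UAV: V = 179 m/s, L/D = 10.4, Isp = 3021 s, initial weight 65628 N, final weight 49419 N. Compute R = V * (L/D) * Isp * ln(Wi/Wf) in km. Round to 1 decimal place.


Step 1: Coefficient = V * (L/D) * Isp = 179 * 10.4 * 3021 = 5623893.6 m
Step 2: Wi/Wf = 65628 / 49419 = 1.327991
Step 3: ln(1.327991) = 0.283667
Step 4: R = 5623893.6 * 0.283667 = 1595315.7 m = 1595.3 km

1595.3


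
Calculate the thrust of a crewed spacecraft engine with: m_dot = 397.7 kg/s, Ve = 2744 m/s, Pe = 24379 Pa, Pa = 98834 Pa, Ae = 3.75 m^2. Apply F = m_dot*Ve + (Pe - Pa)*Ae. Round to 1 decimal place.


Step 1: Momentum thrust = m_dot * Ve = 397.7 * 2744 = 1091288.8 N
Step 2: Pressure thrust = (Pe - Pa) * Ae = (24379 - 98834) * 3.75 = -279206.25 N
Step 3: Total thrust F = 1091288.8 + -279206.25 = 812082.6 N

812082.6


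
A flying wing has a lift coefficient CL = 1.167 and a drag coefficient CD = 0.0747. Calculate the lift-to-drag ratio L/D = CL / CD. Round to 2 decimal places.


Step 1: L/D = CL / CD = 1.167 / 0.0747
Step 2: L/D = 15.62

15.62


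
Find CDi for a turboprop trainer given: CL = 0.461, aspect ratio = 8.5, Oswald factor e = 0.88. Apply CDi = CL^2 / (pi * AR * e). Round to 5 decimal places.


Step 1: CL^2 = 0.461^2 = 0.212521
Step 2: pi * AR * e = 3.14159 * 8.5 * 0.88 = 23.499113
Step 3: CDi = 0.212521 / 23.499113 = 0.00904

0.00904


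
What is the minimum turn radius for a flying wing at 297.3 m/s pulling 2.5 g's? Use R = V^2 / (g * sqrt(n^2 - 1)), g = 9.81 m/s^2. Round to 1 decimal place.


Step 1: V^2 = 297.3^2 = 88387.29
Step 2: n^2 - 1 = 2.5^2 - 1 = 5.25
Step 3: sqrt(5.25) = 2.291288
Step 4: R = 88387.29 / (9.81 * 2.291288) = 3932.3 m

3932.3


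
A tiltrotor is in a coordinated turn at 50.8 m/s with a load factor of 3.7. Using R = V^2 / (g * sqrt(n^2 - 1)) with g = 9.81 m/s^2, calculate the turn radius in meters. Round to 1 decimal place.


Step 1: V^2 = 50.8^2 = 2580.64
Step 2: n^2 - 1 = 3.7^2 - 1 = 12.69
Step 3: sqrt(12.69) = 3.562303
Step 4: R = 2580.64 / (9.81 * 3.562303) = 73.8 m

73.8


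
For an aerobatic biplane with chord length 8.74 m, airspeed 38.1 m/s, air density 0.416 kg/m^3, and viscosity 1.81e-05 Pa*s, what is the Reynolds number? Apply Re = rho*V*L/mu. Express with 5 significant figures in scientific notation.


Step 1: Numerator = rho * V * L = 0.416 * 38.1 * 8.74 = 138.525504
Step 2: Re = 138.525504 / 1.81e-05
Step 3: Re = 7.6533e+06

7.6533e+06


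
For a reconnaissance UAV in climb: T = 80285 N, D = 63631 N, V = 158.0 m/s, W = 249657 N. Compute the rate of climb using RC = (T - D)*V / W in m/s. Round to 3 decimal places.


Step 1: Excess thrust = T - D = 80285 - 63631 = 16654 N
Step 2: Excess power = 16654 * 158.0 = 2631332.0 W
Step 3: RC = 2631332.0 / 249657 = 10.540 m/s

10.540


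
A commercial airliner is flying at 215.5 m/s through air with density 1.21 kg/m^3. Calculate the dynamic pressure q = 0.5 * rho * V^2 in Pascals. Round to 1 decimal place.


Step 1: V^2 = 215.5^2 = 46440.25
Step 2: q = 0.5 * 1.21 * 46440.25
Step 3: q = 28096.4 Pa

28096.4


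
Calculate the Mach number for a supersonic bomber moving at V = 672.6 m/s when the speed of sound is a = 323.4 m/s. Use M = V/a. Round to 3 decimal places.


Step 1: M = V / a = 672.6 / 323.4
Step 2: M = 2.080

2.080


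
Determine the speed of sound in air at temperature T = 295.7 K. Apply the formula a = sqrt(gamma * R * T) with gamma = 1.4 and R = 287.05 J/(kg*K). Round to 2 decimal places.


Step 1: gamma * R * T = 1.4 * 287.05 * 295.7 = 118832.959
Step 2: a = sqrt(118832.959) = 344.72 m/s

344.72


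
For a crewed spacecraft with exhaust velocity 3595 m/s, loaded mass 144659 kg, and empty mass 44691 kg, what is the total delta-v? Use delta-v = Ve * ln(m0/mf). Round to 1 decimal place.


Step 1: Mass ratio m0/mf = 144659 / 44691 = 3.236871
Step 2: ln(3.236871) = 1.174607
Step 3: delta-v = 3595 * 1.174607 = 4222.7 m/s

4222.7


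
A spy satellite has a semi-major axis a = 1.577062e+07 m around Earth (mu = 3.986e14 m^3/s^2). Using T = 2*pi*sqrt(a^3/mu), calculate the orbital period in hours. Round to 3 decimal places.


Step 1: a^3 / mu = 3.922350e+21 / 3.986e14 = 9.840315e+06
Step 2: sqrt(9.840315e+06) = 3136.9277 s
Step 3: T = 2*pi * 3136.9277 = 19709.9 s
Step 4: T in hours = 19709.9 / 3600 = 5.475 hours

5.475


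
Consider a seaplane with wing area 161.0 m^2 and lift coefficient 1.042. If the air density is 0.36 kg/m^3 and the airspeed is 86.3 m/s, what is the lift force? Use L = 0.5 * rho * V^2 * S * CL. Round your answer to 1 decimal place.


Step 1: Calculate dynamic pressure q = 0.5 * 0.36 * 86.3^2 = 0.5 * 0.36 * 7447.69 = 1340.5842 Pa
Step 2: Multiply by wing area and lift coefficient: L = 1340.5842 * 161.0 * 1.042
Step 3: L = 215834.0562 * 1.042 = 224899.1 N

224899.1


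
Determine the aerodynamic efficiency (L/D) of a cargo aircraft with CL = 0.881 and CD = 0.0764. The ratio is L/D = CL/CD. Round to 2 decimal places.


Step 1: L/D = CL / CD = 0.881 / 0.0764
Step 2: L/D = 11.53

11.53


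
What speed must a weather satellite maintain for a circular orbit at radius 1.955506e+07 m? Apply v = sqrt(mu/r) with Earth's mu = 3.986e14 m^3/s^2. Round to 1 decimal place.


Step 1: mu / r = 3.986e14 / 1.955506e+07 = 20383471.0811
Step 2: v = sqrt(20383471.0811) = 4514.8 m/s

4514.8


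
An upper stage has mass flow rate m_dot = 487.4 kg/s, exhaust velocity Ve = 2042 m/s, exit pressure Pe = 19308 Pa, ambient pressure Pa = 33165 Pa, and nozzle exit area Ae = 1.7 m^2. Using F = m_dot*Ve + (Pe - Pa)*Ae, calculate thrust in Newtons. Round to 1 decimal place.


Step 1: Momentum thrust = m_dot * Ve = 487.4 * 2042 = 995270.8 N
Step 2: Pressure thrust = (Pe - Pa) * Ae = (19308 - 33165) * 1.7 = -23556.9 N
Step 3: Total thrust F = 995270.8 + -23556.9 = 971713.9 N

971713.9


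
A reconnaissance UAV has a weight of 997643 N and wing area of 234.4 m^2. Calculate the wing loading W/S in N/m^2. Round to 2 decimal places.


Step 1: Wing loading = W / S = 997643 / 234.4
Step 2: Wing loading = 4256.16 N/m^2

4256.16


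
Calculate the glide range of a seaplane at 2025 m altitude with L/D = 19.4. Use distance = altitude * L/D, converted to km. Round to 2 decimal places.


Step 1: Glide distance = altitude * L/D = 2025 * 19.4 = 39285.0 m
Step 2: Convert to km: 39285.0 / 1000 = 39.29 km

39.29


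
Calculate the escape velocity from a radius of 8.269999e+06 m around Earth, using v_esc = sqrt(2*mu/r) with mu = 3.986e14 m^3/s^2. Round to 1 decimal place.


Step 1: 2*mu/r = 2 * 3.986e14 / 8.269999e+06 = 96396625.9246
Step 2: v_esc = sqrt(96396625.9246) = 9818.2 m/s

9818.2


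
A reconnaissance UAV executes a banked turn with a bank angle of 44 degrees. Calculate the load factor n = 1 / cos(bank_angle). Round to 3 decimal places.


Step 1: Convert 44 degrees to radians = 0.767945
Step 2: cos(44 deg) = 0.71934
Step 3: n = 1 / 0.71934 = 1.390

1.390


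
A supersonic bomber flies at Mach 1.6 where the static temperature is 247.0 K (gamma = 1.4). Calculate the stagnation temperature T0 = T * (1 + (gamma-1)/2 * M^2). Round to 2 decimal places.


Step 1: (gamma-1)/2 = 0.2
Step 2: M^2 = 2.56
Step 3: 1 + 0.2 * 2.56 = 1.512
Step 4: T0 = 247.0 * 1.512 = 373.46 K

373.46


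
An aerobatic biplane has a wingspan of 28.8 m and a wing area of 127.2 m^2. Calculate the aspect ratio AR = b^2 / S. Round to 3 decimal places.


Step 1: b^2 = 28.8^2 = 829.44
Step 2: AR = 829.44 / 127.2 = 6.521

6.521


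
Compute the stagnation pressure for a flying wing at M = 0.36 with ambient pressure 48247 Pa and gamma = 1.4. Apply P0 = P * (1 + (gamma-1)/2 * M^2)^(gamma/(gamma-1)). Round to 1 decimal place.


Step 1: (gamma-1)/2 * M^2 = 0.2 * 0.1296 = 0.02592
Step 2: 1 + 0.02592 = 1.02592
Step 3: Exponent gamma/(gamma-1) = 3.5
Step 4: P0 = 48247 * 1.02592^3.5 = 52767.6 Pa

52767.6


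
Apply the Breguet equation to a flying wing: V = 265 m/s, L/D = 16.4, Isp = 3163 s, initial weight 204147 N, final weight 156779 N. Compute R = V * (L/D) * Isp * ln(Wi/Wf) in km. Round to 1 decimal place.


Step 1: Coefficient = V * (L/D) * Isp = 265 * 16.4 * 3163 = 13746398.0 m
Step 2: Wi/Wf = 204147 / 156779 = 1.302132
Step 3: ln(1.302132) = 0.264003
Step 4: R = 13746398.0 * 0.264003 = 3629092.4 m = 3629.1 km

3629.1


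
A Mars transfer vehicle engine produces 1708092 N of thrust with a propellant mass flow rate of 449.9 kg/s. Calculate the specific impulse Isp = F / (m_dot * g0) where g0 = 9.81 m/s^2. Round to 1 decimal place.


Step 1: m_dot * g0 = 449.9 * 9.81 = 4413.52
Step 2: Isp = 1708092 / 4413.52 = 387.0 s

387.0


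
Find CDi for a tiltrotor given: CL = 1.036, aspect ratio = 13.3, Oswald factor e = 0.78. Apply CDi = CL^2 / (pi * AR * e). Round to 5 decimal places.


Step 1: CL^2 = 1.036^2 = 1.073296
Step 2: pi * AR * e = 3.14159 * 13.3 * 0.78 = 32.590882
Step 3: CDi = 1.073296 / 32.590882 = 0.03293

0.03293


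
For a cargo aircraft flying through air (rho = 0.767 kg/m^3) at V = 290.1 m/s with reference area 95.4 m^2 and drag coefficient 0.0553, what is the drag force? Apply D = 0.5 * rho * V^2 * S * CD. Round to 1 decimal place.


Step 1: Dynamic pressure q = 0.5 * 0.767 * 290.1^2 = 32274.5968 Pa
Step 2: Drag D = q * S * CD = 32274.5968 * 95.4 * 0.0553
Step 3: D = 170268.5 N

170268.5


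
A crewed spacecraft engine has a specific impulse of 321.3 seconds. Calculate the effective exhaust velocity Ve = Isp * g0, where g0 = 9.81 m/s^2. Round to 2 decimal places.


Step 1: Ve = Isp * g0 = 321.3 * 9.81
Step 2: Ve = 3151.95 m/s

3151.95


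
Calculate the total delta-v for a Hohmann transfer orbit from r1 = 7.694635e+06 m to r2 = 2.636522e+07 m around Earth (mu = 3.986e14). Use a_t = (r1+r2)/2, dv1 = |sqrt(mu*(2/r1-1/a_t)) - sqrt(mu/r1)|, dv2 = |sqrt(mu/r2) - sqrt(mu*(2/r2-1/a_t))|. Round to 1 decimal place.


Step 1: Transfer semi-major axis a_t = (7.694635e+06 + 2.636522e+07) / 2 = 1.702993e+07 m
Step 2: v1 (circular at r1) = sqrt(mu/r1) = 7197.38 m/s
Step 3: v_t1 = sqrt(mu*(2/r1 - 1/a_t)) = 8955.38 m/s
Step 4: dv1 = |8955.38 - 7197.38| = 1757.99 m/s
Step 5: v2 (circular at r2) = 3888.24 m/s, v_t2 = 2613.61 m/s
Step 6: dv2 = |3888.24 - 2613.61| = 1274.63 m/s
Step 7: Total delta-v = 1757.99 + 1274.63 = 3032.6 m/s

3032.6


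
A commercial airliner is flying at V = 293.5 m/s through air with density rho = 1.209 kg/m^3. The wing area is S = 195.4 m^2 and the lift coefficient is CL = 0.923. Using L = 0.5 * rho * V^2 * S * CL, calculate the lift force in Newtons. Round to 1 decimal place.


Step 1: Calculate dynamic pressure q = 0.5 * 1.209 * 293.5^2 = 0.5 * 1.209 * 86142.25 = 52072.9901 Pa
Step 2: Multiply by wing area and lift coefficient: L = 52072.9901 * 195.4 * 0.923
Step 3: L = 10175062.2704 * 0.923 = 9391582.5 N

9391582.5


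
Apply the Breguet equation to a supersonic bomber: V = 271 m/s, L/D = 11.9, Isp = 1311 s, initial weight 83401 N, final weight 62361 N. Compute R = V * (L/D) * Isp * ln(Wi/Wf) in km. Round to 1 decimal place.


Step 1: Coefficient = V * (L/D) * Isp = 271 * 11.9 * 1311 = 4227843.9 m
Step 2: Wi/Wf = 83401 / 62361 = 1.33739
Step 3: ln(1.33739) = 0.29072
Step 4: R = 4227843.9 * 0.29072 = 1229119.7 m = 1229.1 km

1229.1


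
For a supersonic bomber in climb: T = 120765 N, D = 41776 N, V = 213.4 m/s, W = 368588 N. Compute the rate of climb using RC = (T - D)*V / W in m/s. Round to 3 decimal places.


Step 1: Excess thrust = T - D = 120765 - 41776 = 78989 N
Step 2: Excess power = 78989 * 213.4 = 16856252.6 W
Step 3: RC = 16856252.6 / 368588 = 45.732 m/s

45.732


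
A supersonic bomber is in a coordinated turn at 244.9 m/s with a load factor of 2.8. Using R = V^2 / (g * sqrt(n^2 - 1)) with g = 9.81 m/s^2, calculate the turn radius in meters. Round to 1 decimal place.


Step 1: V^2 = 244.9^2 = 59976.01
Step 2: n^2 - 1 = 2.8^2 - 1 = 6.84
Step 3: sqrt(6.84) = 2.615339
Step 4: R = 59976.01 / (9.81 * 2.615339) = 2337.7 m

2337.7


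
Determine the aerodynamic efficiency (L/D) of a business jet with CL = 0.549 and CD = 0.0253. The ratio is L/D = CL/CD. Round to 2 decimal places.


Step 1: L/D = CL / CD = 0.549 / 0.0253
Step 2: L/D = 21.70

21.70


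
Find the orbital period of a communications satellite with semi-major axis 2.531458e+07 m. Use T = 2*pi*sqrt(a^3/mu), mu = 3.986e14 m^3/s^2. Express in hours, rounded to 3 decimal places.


Step 1: a^3 / mu = 1.622229e+22 / 3.986e14 = 4.069817e+07
Step 2: sqrt(4.069817e+07) = 6379.5118 s
Step 3: T = 2*pi * 6379.5118 = 40083.65 s
Step 4: T in hours = 40083.65 / 3600 = 11.134 hours

11.134


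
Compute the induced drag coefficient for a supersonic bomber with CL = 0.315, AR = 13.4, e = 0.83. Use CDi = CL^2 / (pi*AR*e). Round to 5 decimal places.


Step 1: CL^2 = 0.315^2 = 0.099225
Step 2: pi * AR * e = 3.14159 * 13.4 * 0.83 = 34.940793
Step 3: CDi = 0.099225 / 34.940793 = 0.00284

0.00284


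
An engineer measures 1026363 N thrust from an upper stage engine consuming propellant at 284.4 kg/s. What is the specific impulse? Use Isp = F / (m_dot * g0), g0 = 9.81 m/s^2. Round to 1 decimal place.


Step 1: m_dot * g0 = 284.4 * 9.81 = 2789.96
Step 2: Isp = 1026363 / 2789.96 = 367.9 s

367.9


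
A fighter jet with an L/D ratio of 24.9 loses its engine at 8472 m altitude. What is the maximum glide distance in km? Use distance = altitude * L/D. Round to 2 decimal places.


Step 1: Glide distance = altitude * L/D = 8472 * 24.9 = 210952.8 m
Step 2: Convert to km: 210952.8 / 1000 = 210.95 km

210.95


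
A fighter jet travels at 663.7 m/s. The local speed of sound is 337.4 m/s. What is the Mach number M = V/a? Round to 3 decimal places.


Step 1: M = V / a = 663.7 / 337.4
Step 2: M = 1.967

1.967


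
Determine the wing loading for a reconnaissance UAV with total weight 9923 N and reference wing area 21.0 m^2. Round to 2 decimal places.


Step 1: Wing loading = W / S = 9923 / 21.0
Step 2: Wing loading = 472.52 N/m^2

472.52


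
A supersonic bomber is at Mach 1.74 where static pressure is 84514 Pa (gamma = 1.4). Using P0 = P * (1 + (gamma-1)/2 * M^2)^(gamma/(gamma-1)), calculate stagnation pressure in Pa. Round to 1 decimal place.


Step 1: (gamma-1)/2 * M^2 = 0.2 * 3.0276 = 0.60552
Step 2: 1 + 0.60552 = 1.60552
Step 3: Exponent gamma/(gamma-1) = 3.5
Step 4: P0 = 84514 * 1.60552^3.5 = 443183.6 Pa

443183.6


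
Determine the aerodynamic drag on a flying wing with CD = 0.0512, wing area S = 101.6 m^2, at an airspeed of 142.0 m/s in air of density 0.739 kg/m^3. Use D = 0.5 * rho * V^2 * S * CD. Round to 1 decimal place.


Step 1: Dynamic pressure q = 0.5 * 0.739 * 142.0^2 = 7450.598 Pa
Step 2: Drag D = q * S * CD = 7450.598 * 101.6 * 0.0512
Step 3: D = 38757.4 N

38757.4


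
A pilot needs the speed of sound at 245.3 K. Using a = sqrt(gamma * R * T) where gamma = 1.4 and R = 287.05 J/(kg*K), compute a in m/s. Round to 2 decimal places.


Step 1: gamma * R * T = 1.4 * 287.05 * 245.3 = 98578.711
Step 2: a = sqrt(98578.711) = 313.97 m/s

313.97


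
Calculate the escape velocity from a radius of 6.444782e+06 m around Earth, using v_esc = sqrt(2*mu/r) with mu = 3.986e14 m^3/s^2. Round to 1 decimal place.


Step 1: 2*mu/r = 2 * 3.986e14 / 6.444782e+06 = 123696969.1139
Step 2: v_esc = sqrt(123696969.1139) = 11121.9 m/s

11121.9


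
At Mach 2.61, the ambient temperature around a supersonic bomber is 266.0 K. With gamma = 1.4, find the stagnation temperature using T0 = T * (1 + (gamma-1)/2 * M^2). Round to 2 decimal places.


Step 1: (gamma-1)/2 = 0.2
Step 2: M^2 = 6.8121
Step 3: 1 + 0.2 * 6.8121 = 2.36242
Step 4: T0 = 266.0 * 2.36242 = 628.40 K

628.40


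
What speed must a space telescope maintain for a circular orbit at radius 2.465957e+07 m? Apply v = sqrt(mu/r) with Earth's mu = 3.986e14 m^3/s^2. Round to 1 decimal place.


Step 1: mu / r = 3.986e14 / 2.465957e+07 = 16164109.9176
Step 2: v = sqrt(16164109.9176) = 4020.5 m/s

4020.5


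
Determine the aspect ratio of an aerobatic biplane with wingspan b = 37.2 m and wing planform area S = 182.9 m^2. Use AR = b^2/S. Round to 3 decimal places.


Step 1: b^2 = 37.2^2 = 1383.84
Step 2: AR = 1383.84 / 182.9 = 7.566

7.566


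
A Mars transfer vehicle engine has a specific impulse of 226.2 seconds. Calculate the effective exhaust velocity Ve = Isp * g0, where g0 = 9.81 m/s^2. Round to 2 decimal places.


Step 1: Ve = Isp * g0 = 226.2 * 9.81
Step 2: Ve = 2219.02 m/s

2219.02


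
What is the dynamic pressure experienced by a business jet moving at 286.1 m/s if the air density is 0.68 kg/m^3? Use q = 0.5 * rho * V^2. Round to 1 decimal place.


Step 1: V^2 = 286.1^2 = 81853.21
Step 2: q = 0.5 * 0.68 * 81853.21
Step 3: q = 27830.1 Pa

27830.1


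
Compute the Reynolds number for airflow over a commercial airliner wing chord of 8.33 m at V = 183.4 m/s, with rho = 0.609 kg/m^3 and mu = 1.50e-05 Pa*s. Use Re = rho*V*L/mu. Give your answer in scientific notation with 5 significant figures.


Step 1: Numerator = rho * V * L = 0.609 * 183.4 * 8.33 = 930.382698
Step 2: Re = 930.382698 / 1.50e-05
Step 3: Re = 6.2026e+07

6.2026e+07


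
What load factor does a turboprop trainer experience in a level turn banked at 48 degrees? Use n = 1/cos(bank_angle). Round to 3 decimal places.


Step 1: Convert 48 degrees to radians = 0.837758
Step 2: cos(48 deg) = 0.669131
Step 3: n = 1 / 0.669131 = 1.494

1.494


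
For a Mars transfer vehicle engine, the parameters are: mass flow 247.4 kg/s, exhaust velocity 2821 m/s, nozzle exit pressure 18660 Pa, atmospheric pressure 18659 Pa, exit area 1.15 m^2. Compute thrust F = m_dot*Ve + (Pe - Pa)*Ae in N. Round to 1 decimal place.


Step 1: Momentum thrust = m_dot * Ve = 247.4 * 2821 = 697915.4 N
Step 2: Pressure thrust = (Pe - Pa) * Ae = (18660 - 18659) * 1.15 = 1.15 N
Step 3: Total thrust F = 697915.4 + 1.15 = 697916.6 N

697916.6


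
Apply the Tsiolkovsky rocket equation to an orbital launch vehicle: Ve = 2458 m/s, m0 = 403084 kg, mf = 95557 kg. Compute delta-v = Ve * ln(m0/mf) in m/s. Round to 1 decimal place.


Step 1: Mass ratio m0/mf = 403084 / 95557 = 4.218257
Step 2: ln(4.218257) = 1.439422
Step 3: delta-v = 2458 * 1.439422 = 3538.1 m/s

3538.1


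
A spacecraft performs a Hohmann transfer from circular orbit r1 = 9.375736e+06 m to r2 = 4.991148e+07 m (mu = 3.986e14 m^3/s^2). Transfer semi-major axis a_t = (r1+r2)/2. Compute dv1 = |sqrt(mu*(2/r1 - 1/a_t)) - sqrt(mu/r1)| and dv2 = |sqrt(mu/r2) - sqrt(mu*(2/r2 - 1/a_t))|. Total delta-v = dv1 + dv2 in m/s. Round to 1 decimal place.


Step 1: Transfer semi-major axis a_t = (9.375736e+06 + 4.991148e+07) / 2 = 2.964361e+07 m
Step 2: v1 (circular at r1) = sqrt(mu/r1) = 6520.28 m/s
Step 3: v_t1 = sqrt(mu*(2/r1 - 1/a_t)) = 8460.59 m/s
Step 4: dv1 = |8460.59 - 6520.28| = 1940.31 m/s
Step 5: v2 (circular at r2) = 2825.98 m/s, v_t2 = 1589.3 m/s
Step 6: dv2 = |2825.98 - 1589.3| = 1236.68 m/s
Step 7: Total delta-v = 1940.31 + 1236.68 = 3177.0 m/s

3177.0


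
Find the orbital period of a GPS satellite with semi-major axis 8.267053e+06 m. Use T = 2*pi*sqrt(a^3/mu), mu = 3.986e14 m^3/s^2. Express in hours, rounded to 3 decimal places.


Step 1: a^3 / mu = 5.650048e+20 / 3.986e14 = 1.417473e+06
Step 2: sqrt(1.417473e+06) = 1190.5769 s
Step 3: T = 2*pi * 1190.5769 = 7480.62 s
Step 4: T in hours = 7480.62 / 3600 = 2.078 hours

2.078


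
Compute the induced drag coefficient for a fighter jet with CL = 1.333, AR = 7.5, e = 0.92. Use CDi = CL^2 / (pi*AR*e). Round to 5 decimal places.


Step 1: CL^2 = 1.333^2 = 1.776889
Step 2: pi * AR * e = 3.14159 * 7.5 * 0.92 = 21.676989
Step 3: CDi = 1.776889 / 21.676989 = 0.08197

0.08197


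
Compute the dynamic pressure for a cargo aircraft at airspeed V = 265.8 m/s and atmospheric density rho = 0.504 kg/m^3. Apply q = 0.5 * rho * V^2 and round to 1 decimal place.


Step 1: V^2 = 265.8^2 = 70649.64
Step 2: q = 0.5 * 0.504 * 70649.64
Step 3: q = 17803.7 Pa

17803.7


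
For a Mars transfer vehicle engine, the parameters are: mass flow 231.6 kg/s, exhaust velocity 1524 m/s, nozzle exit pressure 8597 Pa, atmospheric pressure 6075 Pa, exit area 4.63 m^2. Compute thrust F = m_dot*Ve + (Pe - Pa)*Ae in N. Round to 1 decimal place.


Step 1: Momentum thrust = m_dot * Ve = 231.6 * 1524 = 352958.4 N
Step 2: Pressure thrust = (Pe - Pa) * Ae = (8597 - 6075) * 4.63 = 11676.86 N
Step 3: Total thrust F = 352958.4 + 11676.86 = 364635.3 N

364635.3


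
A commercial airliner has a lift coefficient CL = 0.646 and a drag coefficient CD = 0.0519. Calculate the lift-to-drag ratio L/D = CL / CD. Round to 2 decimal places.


Step 1: L/D = CL / CD = 0.646 / 0.0519
Step 2: L/D = 12.45

12.45


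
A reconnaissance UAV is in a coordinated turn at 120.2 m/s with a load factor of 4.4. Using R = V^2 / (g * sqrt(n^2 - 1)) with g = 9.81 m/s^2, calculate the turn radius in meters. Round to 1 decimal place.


Step 1: V^2 = 120.2^2 = 14448.04
Step 2: n^2 - 1 = 4.4^2 - 1 = 18.36
Step 3: sqrt(18.36) = 4.284857
Step 4: R = 14448.04 / (9.81 * 4.284857) = 343.7 m

343.7


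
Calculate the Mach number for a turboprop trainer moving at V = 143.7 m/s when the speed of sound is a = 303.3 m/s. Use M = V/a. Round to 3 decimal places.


Step 1: M = V / a = 143.7 / 303.3
Step 2: M = 0.474

0.474


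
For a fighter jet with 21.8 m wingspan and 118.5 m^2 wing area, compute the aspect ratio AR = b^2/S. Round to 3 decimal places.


Step 1: b^2 = 21.8^2 = 475.24
Step 2: AR = 475.24 / 118.5 = 4.010

4.010


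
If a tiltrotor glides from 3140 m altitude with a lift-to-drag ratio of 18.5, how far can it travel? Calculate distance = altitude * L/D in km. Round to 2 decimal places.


Step 1: Glide distance = altitude * L/D = 3140 * 18.5 = 58090.0 m
Step 2: Convert to km: 58090.0 / 1000 = 58.09 km

58.09


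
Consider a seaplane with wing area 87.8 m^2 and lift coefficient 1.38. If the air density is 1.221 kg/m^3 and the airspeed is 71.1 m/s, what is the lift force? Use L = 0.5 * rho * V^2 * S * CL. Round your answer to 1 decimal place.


Step 1: Calculate dynamic pressure q = 0.5 * 1.221 * 71.1^2 = 0.5 * 1.221 * 5055.21 = 3086.2057 Pa
Step 2: Multiply by wing area and lift coefficient: L = 3086.2057 * 87.8 * 1.38
Step 3: L = 270968.8609 * 1.38 = 373937.0 N

373937.0


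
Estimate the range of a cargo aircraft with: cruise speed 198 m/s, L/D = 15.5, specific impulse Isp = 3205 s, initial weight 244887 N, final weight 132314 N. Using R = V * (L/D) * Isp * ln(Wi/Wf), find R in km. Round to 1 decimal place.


Step 1: Coefficient = V * (L/D) * Isp = 198 * 15.5 * 3205 = 9836145.0 m
Step 2: Wi/Wf = 244887 / 132314 = 1.850802
Step 3: ln(1.850802) = 0.615619
Step 4: R = 9836145.0 * 0.615619 = 6055317.7 m = 6055.3 km

6055.3


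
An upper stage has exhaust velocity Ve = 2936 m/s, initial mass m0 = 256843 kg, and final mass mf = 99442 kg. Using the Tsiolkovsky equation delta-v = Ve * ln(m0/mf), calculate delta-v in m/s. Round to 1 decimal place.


Step 1: Mass ratio m0/mf = 256843 / 99442 = 2.582842
Step 2: ln(2.582842) = 0.94889
Step 3: delta-v = 2936 * 0.94889 = 2785.9 m/s

2785.9


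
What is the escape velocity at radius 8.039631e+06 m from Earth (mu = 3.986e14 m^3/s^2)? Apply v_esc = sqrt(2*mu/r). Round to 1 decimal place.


Step 1: 2*mu/r = 2 * 3.986e14 / 8.039631e+06 = 99158779.7997
Step 2: v_esc = sqrt(99158779.7997) = 9957.9 m/s

9957.9


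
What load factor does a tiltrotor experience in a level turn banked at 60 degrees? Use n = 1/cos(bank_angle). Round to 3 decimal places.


Step 1: Convert 60 degrees to radians = 1.047198
Step 2: cos(60 deg) = 0.5
Step 3: n = 1 / 0.5 = 2.000

2.000


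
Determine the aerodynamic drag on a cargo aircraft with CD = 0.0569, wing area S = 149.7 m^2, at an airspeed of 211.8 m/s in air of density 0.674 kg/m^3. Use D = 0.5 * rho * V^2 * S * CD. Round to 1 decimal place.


Step 1: Dynamic pressure q = 0.5 * 0.674 * 211.8^2 = 15117.5639 Pa
Step 2: Drag D = q * S * CD = 15117.5639 * 149.7 * 0.0569
Step 3: D = 128770.4 N

128770.4


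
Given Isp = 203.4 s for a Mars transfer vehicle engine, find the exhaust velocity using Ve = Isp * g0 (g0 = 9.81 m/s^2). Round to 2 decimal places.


Step 1: Ve = Isp * g0 = 203.4 * 9.81
Step 2: Ve = 1995.35 m/s

1995.35


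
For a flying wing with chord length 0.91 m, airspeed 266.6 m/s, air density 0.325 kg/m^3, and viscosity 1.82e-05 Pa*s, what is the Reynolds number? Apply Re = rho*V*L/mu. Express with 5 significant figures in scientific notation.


Step 1: Numerator = rho * V * L = 0.325 * 266.6 * 0.91 = 78.84695
Step 2: Re = 78.84695 / 1.82e-05
Step 3: Re = 4.3323e+06

4.3323e+06


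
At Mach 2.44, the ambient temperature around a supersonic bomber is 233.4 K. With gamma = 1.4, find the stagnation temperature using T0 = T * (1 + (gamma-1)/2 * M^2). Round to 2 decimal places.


Step 1: (gamma-1)/2 = 0.2
Step 2: M^2 = 5.9536
Step 3: 1 + 0.2 * 5.9536 = 2.19072
Step 4: T0 = 233.4 * 2.19072 = 511.31 K

511.31


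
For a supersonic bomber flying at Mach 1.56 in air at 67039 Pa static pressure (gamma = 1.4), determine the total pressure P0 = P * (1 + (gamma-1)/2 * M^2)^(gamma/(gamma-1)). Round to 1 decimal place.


Step 1: (gamma-1)/2 * M^2 = 0.2 * 2.4336 = 0.48672
Step 2: 1 + 0.48672 = 1.48672
Step 3: Exponent gamma/(gamma-1) = 3.5
Step 4: P0 = 67039 * 1.48672^3.5 = 268614.6 Pa

268614.6
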